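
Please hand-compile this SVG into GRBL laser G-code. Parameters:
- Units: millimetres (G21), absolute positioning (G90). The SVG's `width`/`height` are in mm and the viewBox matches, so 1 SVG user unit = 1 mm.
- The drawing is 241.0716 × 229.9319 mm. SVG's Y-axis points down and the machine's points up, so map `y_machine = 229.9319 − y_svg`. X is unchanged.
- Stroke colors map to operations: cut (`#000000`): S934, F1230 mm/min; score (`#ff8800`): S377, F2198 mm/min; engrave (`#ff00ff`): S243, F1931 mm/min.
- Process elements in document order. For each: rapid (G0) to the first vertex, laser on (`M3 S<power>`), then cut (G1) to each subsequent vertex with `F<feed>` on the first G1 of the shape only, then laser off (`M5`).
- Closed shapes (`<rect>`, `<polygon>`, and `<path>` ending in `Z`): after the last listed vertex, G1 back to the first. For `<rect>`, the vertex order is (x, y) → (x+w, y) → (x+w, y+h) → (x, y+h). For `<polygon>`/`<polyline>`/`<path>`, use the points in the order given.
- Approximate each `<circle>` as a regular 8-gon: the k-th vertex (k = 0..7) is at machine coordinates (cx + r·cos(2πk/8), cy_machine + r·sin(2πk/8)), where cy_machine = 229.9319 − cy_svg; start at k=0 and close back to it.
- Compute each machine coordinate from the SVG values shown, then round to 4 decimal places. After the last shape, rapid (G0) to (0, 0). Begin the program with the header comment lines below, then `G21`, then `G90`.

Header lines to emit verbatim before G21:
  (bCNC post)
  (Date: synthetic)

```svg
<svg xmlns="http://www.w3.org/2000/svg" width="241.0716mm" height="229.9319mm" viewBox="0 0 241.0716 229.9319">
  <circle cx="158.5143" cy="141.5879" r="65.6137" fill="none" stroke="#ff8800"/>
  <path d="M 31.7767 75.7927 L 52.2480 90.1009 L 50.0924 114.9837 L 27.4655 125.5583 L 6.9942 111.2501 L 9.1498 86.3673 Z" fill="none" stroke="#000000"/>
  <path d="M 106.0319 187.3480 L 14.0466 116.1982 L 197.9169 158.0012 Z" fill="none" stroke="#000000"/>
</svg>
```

viewBox `0 0 241.0716 229.9319` with mm width/height → 1 unit = 1 mm. Flip: y_m = 229.9319 − y_svg.

**Shape 1** — `<circle>` circle, stroke `#ff8800` → score (S377, F2198). Machine vertices: (224.1280,88.3440) → (204.9102,134.7399) → (158.5143,153.9577) → (112.1184,134.7399) → (92.9006,88.3440) → (112.1184,41.9481) → (158.5143,22.7303) → (204.9102,41.9481) → (224.1280,88.3440). Closed: final G1 returns to the first vertex.

**Shape 2** — `<path>` regular polygon, stroke `#000000` → cut (S934, F1230). Machine vertices: (31.7767,154.1392) → (52.2480,139.8310) → (50.0924,114.9482) → (27.4655,104.3736) → (6.9942,118.6818) → (9.1498,143.5646) → (31.7767,154.1392). Closed: final G1 returns to the first vertex.

**Shape 3** — `<path>` closed polygon, stroke `#000000` → cut (S934, F1230). Machine vertices: (106.0319,42.5839) → (14.0466,113.7337) → (197.9169,71.9307) → (106.0319,42.5839). Closed: final G1 returns to the first vertex.

(bCNC post)
(Date: synthetic)
G21
G90
G0 X224.1280 Y88.3440
M3 S377
G1 X204.9102 Y134.7399 F2198
G1 X158.5143 Y153.9577
G1 X112.1184 Y134.7399
G1 X92.9006 Y88.3440
G1 X112.1184 Y41.9481
G1 X158.5143 Y22.7303
G1 X204.9102 Y41.9481
G1 X224.1280 Y88.3440
M5
G0 X31.7767 Y154.1392
M3 S934
G1 X52.2480 Y139.8310 F1230
G1 X50.0924 Y114.9482
G1 X27.4655 Y104.3736
G1 X6.9942 Y118.6818
G1 X9.1498 Y143.5646
G1 X31.7767 Y154.1392
M5
G0 X106.0319 Y42.5839
M3 S934
G1 X14.0466 Y113.7337 F1230
G1 X197.9169 Y71.9307
G1 X106.0319 Y42.5839
M5
G0 X0.0000 Y0.0000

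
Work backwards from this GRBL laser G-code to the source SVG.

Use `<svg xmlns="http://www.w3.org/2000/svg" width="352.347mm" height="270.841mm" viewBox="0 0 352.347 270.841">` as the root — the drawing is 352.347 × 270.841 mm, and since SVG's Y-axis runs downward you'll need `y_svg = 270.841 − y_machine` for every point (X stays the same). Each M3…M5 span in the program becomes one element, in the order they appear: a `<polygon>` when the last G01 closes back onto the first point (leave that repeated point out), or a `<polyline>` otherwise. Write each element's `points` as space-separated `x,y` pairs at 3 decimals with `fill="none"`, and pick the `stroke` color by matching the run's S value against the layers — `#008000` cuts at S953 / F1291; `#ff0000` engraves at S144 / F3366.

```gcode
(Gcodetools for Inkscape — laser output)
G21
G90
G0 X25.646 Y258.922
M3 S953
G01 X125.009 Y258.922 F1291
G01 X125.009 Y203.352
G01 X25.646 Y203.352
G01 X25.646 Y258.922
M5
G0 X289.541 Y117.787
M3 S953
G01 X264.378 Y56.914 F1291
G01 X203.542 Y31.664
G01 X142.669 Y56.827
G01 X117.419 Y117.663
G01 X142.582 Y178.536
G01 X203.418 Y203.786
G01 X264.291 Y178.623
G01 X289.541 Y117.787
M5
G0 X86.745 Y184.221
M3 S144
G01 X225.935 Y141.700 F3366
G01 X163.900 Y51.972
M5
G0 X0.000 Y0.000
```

Machine Y-up, SVG Y-down with viewBox height 270.841, so y_svg = 270.841 − y_machine; X carries over.

Run 1: S953 ⇒ cut layer `#008000`. The run returns to its start, so emit a `<polygon>` with points (Y-flipped): 25.646,11.919 125.009,11.919 125.009,67.489 25.646,67.489.

Run 2: power S953 maps to stroke `#008000` (cut). The run returns to its start, so emit a `<polygon>` with points (Y-flipped): 289.541,153.054 264.378,213.927 203.542,239.177 142.669,214.014 117.419,153.178 142.582,92.305 203.418,67.055 264.291,92.218.

Run 3: power S144 maps to stroke `#ff0000` (engrave). The run is open, so emit a `<polyline>` with points (Y-flipped): 86.745,86.620 225.935,129.141 163.900,218.869.

<svg xmlns="http://www.w3.org/2000/svg" width="352.347mm" height="270.841mm" viewBox="0 0 352.347 270.841">
  <polygon points="25.646,11.919 125.009,11.919 125.009,67.489 25.646,67.489" fill="none" stroke="#008000"/>
  <polygon points="289.541,153.054 264.378,213.927 203.542,239.177 142.669,214.014 117.419,153.178 142.582,92.305 203.418,67.055 264.291,92.218" fill="none" stroke="#008000"/>
  <polyline points="86.745,86.620 225.935,129.141 163.900,218.869" fill="none" stroke="#ff0000"/>
</svg>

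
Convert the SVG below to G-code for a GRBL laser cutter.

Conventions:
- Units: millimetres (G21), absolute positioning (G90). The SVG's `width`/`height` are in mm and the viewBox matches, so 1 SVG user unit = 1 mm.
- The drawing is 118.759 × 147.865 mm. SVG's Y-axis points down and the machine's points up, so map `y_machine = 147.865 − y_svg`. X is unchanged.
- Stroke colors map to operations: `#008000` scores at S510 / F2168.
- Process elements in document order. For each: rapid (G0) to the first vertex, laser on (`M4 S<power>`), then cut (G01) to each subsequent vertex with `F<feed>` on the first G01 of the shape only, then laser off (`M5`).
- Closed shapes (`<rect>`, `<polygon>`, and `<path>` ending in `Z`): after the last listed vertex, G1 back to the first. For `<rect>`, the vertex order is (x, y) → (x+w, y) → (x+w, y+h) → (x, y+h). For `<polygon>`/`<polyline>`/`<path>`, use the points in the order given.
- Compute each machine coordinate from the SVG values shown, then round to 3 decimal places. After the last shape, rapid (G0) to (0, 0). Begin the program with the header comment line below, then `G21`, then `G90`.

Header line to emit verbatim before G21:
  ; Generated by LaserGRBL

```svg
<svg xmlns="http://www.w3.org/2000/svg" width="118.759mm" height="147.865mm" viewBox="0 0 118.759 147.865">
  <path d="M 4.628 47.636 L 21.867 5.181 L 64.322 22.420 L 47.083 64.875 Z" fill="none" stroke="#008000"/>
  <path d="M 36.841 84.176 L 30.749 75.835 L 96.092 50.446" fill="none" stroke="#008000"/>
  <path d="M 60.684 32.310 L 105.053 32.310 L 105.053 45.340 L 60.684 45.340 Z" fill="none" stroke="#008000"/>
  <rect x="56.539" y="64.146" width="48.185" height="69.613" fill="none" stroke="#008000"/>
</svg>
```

Since the viewBox matches the mm dimensions, user units are millimetres directly. The only transform is the Y-flip y_m = 147.865 − y_svg.

Shape 1 is a regular polygon drawn with `<path>`. Its stroke #008000 means score at S510, F2168. After flipping Y the toolpath is (4.628,100.229) → (21.867,142.684) → (64.322,125.445) → (47.083,82.990) → (4.628,100.229), returning to the start.

Shape 2 is a open polyline drawn with `<path>`. Its stroke #008000 means score at S510, F2168. After flipping Y the toolpath is (36.841,63.689) → (30.749,72.030) → (96.092,97.419).

Shape 3 is a rectangle drawn with `<path>`. Its stroke #008000 means score at S510, F2168. After flipping Y the toolpath is (60.684,115.555) → (105.053,115.555) → (105.053,102.525) → (60.684,102.525) → (60.684,115.555), returning to the start.

Shape 4 is a rectangle drawn with `<rect>`. Its stroke #008000 means score at S510, F2168. After flipping Y the toolpath is (56.539,83.719) → (104.724,83.719) → (104.724,14.106) → (56.539,14.106) → (56.539,83.719), returning to the start.

; Generated by LaserGRBL
G21
G90
G0 X4.628 Y100.229
M4 S510
G01 X21.867 Y142.684 F2168
G01 X64.322 Y125.445
G01 X47.083 Y82.990
G01 X4.628 Y100.229
M5
G0 X36.841 Y63.689
M4 S510
G01 X30.749 Y72.030 F2168
G01 X96.092 Y97.419
M5
G0 X60.684 Y115.555
M4 S510
G01 X105.053 Y115.555 F2168
G01 X105.053 Y102.525
G01 X60.684 Y102.525
G01 X60.684 Y115.555
M5
G0 X56.539 Y83.719
M4 S510
G01 X104.724 Y83.719 F2168
G01 X104.724 Y14.106
G01 X56.539 Y14.106
G01 X56.539 Y83.719
M5
G0 X0.000 Y0.000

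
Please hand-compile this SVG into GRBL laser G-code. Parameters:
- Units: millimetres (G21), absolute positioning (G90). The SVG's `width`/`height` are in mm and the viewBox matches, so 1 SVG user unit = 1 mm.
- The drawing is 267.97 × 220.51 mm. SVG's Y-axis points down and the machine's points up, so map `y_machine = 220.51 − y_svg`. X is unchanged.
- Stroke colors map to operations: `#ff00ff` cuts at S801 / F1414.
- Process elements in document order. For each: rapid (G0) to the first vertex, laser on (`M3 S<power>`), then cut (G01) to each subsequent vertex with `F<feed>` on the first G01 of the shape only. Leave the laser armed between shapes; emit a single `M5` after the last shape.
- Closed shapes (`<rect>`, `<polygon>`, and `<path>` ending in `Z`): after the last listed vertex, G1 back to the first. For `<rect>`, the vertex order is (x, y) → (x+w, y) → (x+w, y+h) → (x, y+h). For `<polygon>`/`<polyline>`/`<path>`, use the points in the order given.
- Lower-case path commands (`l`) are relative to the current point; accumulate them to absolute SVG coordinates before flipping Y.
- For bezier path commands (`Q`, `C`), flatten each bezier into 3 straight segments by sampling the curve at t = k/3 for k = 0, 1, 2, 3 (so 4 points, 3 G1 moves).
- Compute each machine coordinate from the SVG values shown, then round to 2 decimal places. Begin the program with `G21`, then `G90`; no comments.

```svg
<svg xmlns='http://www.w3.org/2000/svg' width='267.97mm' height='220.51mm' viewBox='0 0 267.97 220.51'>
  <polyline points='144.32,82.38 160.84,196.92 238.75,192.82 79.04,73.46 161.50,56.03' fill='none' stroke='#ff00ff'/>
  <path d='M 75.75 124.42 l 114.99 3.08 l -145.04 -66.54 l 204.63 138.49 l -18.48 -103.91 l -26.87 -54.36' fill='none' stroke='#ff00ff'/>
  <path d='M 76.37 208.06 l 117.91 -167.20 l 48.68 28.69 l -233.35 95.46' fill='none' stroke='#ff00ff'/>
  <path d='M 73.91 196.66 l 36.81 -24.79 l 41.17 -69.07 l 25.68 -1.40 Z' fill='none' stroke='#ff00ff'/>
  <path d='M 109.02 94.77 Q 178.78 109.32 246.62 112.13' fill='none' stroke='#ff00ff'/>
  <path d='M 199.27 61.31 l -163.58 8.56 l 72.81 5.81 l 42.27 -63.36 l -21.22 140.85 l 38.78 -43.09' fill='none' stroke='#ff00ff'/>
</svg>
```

1 u = 1 mm; y_m = 220.51 − y.

[1] `<polyline>` open polyline, #ff00ff→cut S801 F1414: (144.32,138.13) → (160.84,23.59) → (238.75,27.69) → (79.04,147.05) → (161.50,164.48)

[2] `<path>` open polyline, #ff00ff→cut S801 F1414: (75.75,96.09) → (190.74,93.01) → (45.70,159.55) → (250.33,21.06) → (231.85,124.97) → (204.98,179.33)

[3] `<path>` open polyline, #ff00ff→cut S801 F1414: (76.37,12.45) → (194.28,179.65) → (242.96,150.96) → (9.61,55.50)

[4] `<path>` closed polygon, #ff00ff→cut S801 F1414: (73.91,23.85) → (110.72,48.64) → (151.89,117.71) → (177.57,119.11) → (73.91,23.85) (closed)

[5] `<path>` quadratic bezier, #ff00ff→cut S801 F1414: (109.02,125.74) → (155.31,117.34) → (201.18,111.56) → (246.62,108.38)

[6] `<path>` open polyline, #ff00ff→cut S801 F1414: (199.27,159.20) → (35.69,150.64) → (108.50,144.83) → (150.77,208.19) → (129.55,67.34) → (168.33,110.43)

G21
G90
G0 X144.32 Y138.13
M3 S801
G01 X160.84 Y23.59 F1414
G01 X238.75 Y27.69
G01 X79.04 Y147.05
G01 X161.50 Y164.48
G0 X75.75 Y96.09
M3 S801
G01 X190.74 Y93.01 F1414
G01 X45.70 Y159.55
G01 X250.33 Y21.06
G01 X231.85 Y124.97
G01 X204.98 Y179.33
G0 X76.37 Y12.45
M3 S801
G01 X194.28 Y179.65 F1414
G01 X242.96 Y150.96
G01 X9.61 Y55.50
G0 X73.91 Y23.85
M3 S801
G01 X110.72 Y48.64 F1414
G01 X151.89 Y117.71
G01 X177.57 Y119.11
G01 X73.91 Y23.85
G0 X109.02 Y125.74
M3 S801
G01 X155.31 Y117.34 F1414
G01 X201.18 Y111.56
G01 X246.62 Y108.38
G0 X199.27 Y159.20
M3 S801
G01 X35.69 Y150.64 F1414
G01 X108.50 Y144.83
G01 X150.77 Y208.19
G01 X129.55 Y67.34
G01 X168.33 Y110.43
M5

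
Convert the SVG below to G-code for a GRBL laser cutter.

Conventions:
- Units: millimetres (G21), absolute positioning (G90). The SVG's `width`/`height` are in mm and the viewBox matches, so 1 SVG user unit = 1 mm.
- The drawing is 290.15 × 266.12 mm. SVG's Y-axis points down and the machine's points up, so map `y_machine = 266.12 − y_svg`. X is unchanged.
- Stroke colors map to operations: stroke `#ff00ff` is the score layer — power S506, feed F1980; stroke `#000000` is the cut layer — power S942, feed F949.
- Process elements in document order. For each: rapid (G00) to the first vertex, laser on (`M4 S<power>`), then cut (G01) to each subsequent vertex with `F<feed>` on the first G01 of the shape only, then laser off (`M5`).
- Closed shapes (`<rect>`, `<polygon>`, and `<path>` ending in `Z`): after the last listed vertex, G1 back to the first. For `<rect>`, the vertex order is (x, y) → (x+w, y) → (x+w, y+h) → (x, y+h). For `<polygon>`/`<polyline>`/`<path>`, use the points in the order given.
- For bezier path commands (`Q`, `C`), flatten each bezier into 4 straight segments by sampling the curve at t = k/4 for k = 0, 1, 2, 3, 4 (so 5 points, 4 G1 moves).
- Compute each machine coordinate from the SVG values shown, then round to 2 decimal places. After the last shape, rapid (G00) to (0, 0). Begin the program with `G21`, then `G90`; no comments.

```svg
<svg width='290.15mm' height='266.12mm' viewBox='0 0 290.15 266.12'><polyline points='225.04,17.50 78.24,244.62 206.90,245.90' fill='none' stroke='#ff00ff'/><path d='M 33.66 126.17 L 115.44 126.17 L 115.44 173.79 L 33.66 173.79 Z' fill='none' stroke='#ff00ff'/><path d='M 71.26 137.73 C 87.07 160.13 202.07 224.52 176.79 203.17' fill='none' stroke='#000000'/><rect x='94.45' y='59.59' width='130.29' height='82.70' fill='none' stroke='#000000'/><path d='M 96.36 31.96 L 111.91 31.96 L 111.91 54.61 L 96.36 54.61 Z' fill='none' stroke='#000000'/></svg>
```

G21
G90
G00 X225.04 Y248.62
M4 S506
G01 X78.24 Y21.50 F1980
G01 X206.90 Y20.22
M5
G00 X33.66 Y139.95
M4 S506
G01 X115.44 Y139.95 F1980
G01 X115.44 Y92.33
G01 X33.66 Y92.33
G01 X33.66 Y139.95
M5
G00 X71.26 Y128.39
M4 S942
G01 X97.97 Y105.71 F949
G01 X139.43 Y79.26
G01 X173.19 Y61.02
G01 X176.79 Y62.95
M5
G00 X94.45 Y206.53
M4 S942
G01 X224.74 Y206.53 F949
G01 X224.74 Y123.83
G01 X94.45 Y123.83
G01 X94.45 Y206.53
M5
G00 X96.36 Y234.16
M4 S942
G01 X111.91 Y234.16 F949
G01 X111.91 Y211.51
G01 X96.36 Y211.51
G01 X96.36 Y234.16
M5
G00 X0.00 Y0.00

1 u = 1 mm; y_m = 266.12 − y.

[1] `<polyline>` open polyline, #ff00ff→score S506 F1980: (225.04,248.62) → (78.24,21.50) → (206.90,20.22)

[2] `<path>` rectangle, #ff00ff→score S506 F1980: (33.66,139.95) → (115.44,139.95) → (115.44,92.33) → (33.66,92.33) → (33.66,139.95) (closed)

[3] `<path>` cubic bezier, #000000→cut S942 F949: (71.26,128.39) → (97.97,105.71) → (139.43,79.26) → (173.19,61.02) → (176.79,62.95)

[4] `<rect>` rectangle, #000000→cut S942 F949: (94.45,206.53) → (224.74,206.53) → (224.74,123.83) → (94.45,123.83) → (94.45,206.53) (closed)

[5] `<path>` rectangle, #000000→cut S942 F949: (96.36,234.16) → (111.91,234.16) → (111.91,211.51) → (96.36,211.51) → (96.36,234.16) (closed)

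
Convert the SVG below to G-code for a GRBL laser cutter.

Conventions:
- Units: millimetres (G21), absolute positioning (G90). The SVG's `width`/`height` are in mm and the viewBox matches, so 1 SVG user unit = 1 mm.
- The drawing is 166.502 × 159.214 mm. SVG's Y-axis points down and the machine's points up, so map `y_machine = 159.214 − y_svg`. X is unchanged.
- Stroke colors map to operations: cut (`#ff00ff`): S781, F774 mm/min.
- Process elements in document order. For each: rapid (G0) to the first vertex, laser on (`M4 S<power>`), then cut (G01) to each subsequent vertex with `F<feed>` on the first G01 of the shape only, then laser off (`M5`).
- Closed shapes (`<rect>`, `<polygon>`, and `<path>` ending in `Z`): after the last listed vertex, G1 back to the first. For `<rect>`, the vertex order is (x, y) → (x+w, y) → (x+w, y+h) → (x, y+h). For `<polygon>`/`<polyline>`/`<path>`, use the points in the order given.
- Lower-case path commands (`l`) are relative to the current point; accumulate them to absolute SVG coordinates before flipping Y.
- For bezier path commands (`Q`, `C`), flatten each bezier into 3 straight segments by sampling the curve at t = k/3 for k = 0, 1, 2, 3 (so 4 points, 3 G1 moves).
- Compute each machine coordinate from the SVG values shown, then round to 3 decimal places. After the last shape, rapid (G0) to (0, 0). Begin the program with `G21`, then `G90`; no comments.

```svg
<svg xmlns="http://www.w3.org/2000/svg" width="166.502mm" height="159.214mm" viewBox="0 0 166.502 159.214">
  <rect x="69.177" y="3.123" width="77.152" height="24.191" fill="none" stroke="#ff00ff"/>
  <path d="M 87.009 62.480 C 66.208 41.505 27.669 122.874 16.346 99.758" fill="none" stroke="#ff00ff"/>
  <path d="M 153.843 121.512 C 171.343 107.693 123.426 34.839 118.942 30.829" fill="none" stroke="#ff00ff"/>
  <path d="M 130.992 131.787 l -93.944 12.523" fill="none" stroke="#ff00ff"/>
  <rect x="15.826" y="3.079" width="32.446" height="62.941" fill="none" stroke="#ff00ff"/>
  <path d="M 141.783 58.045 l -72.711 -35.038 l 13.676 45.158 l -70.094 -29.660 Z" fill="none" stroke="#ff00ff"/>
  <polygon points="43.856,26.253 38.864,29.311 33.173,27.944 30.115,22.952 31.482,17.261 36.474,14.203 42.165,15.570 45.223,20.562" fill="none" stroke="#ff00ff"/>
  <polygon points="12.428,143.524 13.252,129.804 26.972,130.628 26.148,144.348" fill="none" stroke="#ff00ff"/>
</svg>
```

G21
G90
G0 X69.177 Y156.091
M4 S781
G01 X146.329 Y156.091 F774
G01 X146.329 Y131.900
G01 X69.177 Y131.900
G01 X69.177 Y156.091
M5
G0 X87.009 Y96.734
M4 S781
G01 X61.960 Y91.255 F774
G01 X35.076 Y63.508
G01 X16.346 Y59.456
M5
G0 X153.843 Y37.702
M4 S781
G01 X153.569 Y66.463 F774
G01 X133.872 Y106.163
G01 X118.942 Y128.385
M5
G0 X130.992 Y27.427
M4 S781
G01 X37.048 Y14.904 F774
M5
G0 X15.826 Y156.135
M4 S781
G01 X48.272 Y156.135 F774
G01 X48.272 Y93.194
G01 X15.826 Y93.194
G01 X15.826 Y156.135
M5
G0 X141.783 Y101.169
M4 S781
G01 X69.072 Y136.207 F774
G01 X82.748 Y91.049
G01 X12.654 Y120.709
G01 X141.783 Y101.169
M5
G0 X43.856 Y132.961
M4 S781
G01 X38.864 Y129.903 F774
G01 X33.173 Y131.270
G01 X30.115 Y136.262
G01 X31.482 Y141.953
G01 X36.474 Y145.011
G01 X42.165 Y143.644
G01 X45.223 Y138.652
G01 X43.856 Y132.961
M5
G0 X12.428 Y15.690
M4 S781
G01 X13.252 Y29.410 F774
G01 X26.972 Y28.586
G01 X26.148 Y14.866
G01 X12.428 Y15.690
M5
G0 X0.000 Y0.000

viewBox `0 0 166.502 159.214` with mm width/height → 1 unit = 1 mm. Flip: y_m = 159.214 − y_svg.

**Shape 1** — `<rect>` rectangle, stroke `#ff00ff` → cut (S781, F774). Machine vertices: (69.177,156.091) → (146.329,156.091) → (146.329,131.900) → (69.177,131.900) → (69.177,156.091). Closed: final G1 returns to the first vertex.

**Shape 2** — `<path>` cubic bezier, stroke `#ff00ff` → cut (S781, F774). Control points (SVG): P0=(87.009,62.480), P1=(66.208,41.505), P2=(27.669,122.874), P3=(16.346,99.758); sampled at t=k/3. Machine vertices: (87.009,96.734) → (61.960,91.255) → (35.076,63.508) → (16.346,59.456). Open path.

**Shape 3** — `<path>` cubic bezier, stroke `#ff00ff` → cut (S781, F774). Control points (SVG): P0=(153.843,121.512), P1=(171.343,107.693), P2=(123.426,34.839), P3=(118.942,30.829); sampled at t=k/3. Machine vertices: (153.843,37.702) → (153.569,66.463) → (133.872,106.163) → (118.942,128.385). Open path.

**Shape 4** — `<path>` line segment, stroke `#ff00ff` → cut (S781, F774). Machine vertices: (130.992,27.427) → (37.048,14.904). Open path.

**Shape 5** — `<rect>` rectangle, stroke `#ff00ff` → cut (S781, F774). Machine vertices: (15.826,156.135) → (48.272,156.135) → (48.272,93.194) → (15.826,93.194) → (15.826,156.135). Closed: final G1 returns to the first vertex.

**Shape 6** — `<path>` closed polygon, stroke `#ff00ff` → cut (S781, F774). Machine vertices: (141.783,101.169) → (69.072,136.207) → (82.748,91.049) → (12.654,120.709) → (141.783,101.169). Closed: final G1 returns to the first vertex.

**Shape 7** — `<polygon>` regular polygon, stroke `#ff00ff` → cut (S781, F774). Machine vertices: (43.856,132.961) → (38.864,129.903) → (33.173,131.270) → (30.115,136.262) → (31.482,141.953) → (36.474,145.011) → (42.165,143.644) → (45.223,138.652) → (43.856,132.961). Closed: final G1 returns to the first vertex.

**Shape 8** — `<polygon>` regular polygon, stroke `#ff00ff` → cut (S781, F774). Machine vertices: (12.428,15.690) → (13.252,29.410) → (26.972,28.586) → (26.148,14.866) → (12.428,15.690). Closed: final G1 returns to the first vertex.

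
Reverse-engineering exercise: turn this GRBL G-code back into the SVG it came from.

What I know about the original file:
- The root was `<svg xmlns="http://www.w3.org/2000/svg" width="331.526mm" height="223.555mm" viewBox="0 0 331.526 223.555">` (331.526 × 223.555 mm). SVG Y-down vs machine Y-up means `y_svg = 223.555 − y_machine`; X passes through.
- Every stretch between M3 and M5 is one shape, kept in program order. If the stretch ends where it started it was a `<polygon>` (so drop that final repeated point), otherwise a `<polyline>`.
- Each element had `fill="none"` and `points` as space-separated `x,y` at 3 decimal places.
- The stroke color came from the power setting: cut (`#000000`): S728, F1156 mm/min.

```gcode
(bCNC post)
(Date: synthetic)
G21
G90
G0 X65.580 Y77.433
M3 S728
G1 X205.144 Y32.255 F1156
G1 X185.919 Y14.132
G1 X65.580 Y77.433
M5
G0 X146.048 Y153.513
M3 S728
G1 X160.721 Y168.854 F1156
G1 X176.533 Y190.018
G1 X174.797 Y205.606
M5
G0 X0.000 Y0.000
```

<svg xmlns="http://www.w3.org/2000/svg" width="331.526mm" height="223.555mm" viewBox="0 0 331.526 223.555">
  <polygon points="65.580,146.122 205.144,191.300 185.919,209.423" fill="none" stroke="#000000"/>
  <polyline points="146.048,70.042 160.721,54.701 176.533,33.537 174.797,17.949" fill="none" stroke="#000000"/>
</svg>

Machine Y-up, SVG Y-down with viewBox height 223.555, so y_svg = 223.555 − y_machine; X carries over. Every run uses S728, so all elements get stroke `#000000` (cut).

Run 1: The run returns to its start, so emit a `<polygon>` with points (Y-flipped): 65.580,146.122 205.144,191.300 185.919,209.423.

Run 2: The run is open, so emit a `<polyline>` with points (Y-flipped): 146.048,70.042 160.721,54.701 176.533,33.537 174.797,17.949.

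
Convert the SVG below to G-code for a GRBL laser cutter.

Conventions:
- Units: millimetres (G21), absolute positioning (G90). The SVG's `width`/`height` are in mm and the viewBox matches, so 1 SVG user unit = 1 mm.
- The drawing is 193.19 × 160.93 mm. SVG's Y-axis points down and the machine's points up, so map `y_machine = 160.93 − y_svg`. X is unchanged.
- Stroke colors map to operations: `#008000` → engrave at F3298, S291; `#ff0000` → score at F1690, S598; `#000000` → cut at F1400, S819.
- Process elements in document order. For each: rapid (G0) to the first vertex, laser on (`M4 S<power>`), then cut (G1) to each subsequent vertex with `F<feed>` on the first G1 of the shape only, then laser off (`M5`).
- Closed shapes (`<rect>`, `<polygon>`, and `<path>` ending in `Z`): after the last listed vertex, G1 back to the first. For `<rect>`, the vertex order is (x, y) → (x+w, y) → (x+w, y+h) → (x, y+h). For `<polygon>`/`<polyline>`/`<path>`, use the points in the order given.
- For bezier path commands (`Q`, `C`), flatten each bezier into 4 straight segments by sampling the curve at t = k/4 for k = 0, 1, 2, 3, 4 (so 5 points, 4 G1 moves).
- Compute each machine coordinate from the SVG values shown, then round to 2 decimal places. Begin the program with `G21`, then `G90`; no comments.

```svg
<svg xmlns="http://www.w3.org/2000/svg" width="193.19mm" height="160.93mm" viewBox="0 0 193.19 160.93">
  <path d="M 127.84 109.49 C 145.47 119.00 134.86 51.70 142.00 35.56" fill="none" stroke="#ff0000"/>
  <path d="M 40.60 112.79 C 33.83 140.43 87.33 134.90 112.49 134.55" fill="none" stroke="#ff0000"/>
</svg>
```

G21
G90
G0 X127.84 Y51.44
M4 S598
G1 X136.49 Y56.71 F1690
G1 X138.85 Y78.79
G1 X139.25 Y105.67
G1 X142.00 Y125.37
M5
G0 X40.60 Y48.14
M4 S598
G1 X45.44 Y33.03 F1690
G1 X64.57 Y26.76
G1 X89.69 Y25.75
G1 X112.49 Y26.38
M5

1 u = 1 mm; y_m = 160.93 − y.

[1] `<path>` cubic bezier, #ff0000→score S598 F1690: (127.84,51.44) → (136.49,56.71) → (138.85,78.79) → (139.25,105.67) → (142.00,125.37)

[2] `<path>` cubic bezier, #ff0000→score S598 F1690: (40.60,48.14) → (45.44,33.03) → (64.57,26.76) → (89.69,25.75) → (112.49,26.38)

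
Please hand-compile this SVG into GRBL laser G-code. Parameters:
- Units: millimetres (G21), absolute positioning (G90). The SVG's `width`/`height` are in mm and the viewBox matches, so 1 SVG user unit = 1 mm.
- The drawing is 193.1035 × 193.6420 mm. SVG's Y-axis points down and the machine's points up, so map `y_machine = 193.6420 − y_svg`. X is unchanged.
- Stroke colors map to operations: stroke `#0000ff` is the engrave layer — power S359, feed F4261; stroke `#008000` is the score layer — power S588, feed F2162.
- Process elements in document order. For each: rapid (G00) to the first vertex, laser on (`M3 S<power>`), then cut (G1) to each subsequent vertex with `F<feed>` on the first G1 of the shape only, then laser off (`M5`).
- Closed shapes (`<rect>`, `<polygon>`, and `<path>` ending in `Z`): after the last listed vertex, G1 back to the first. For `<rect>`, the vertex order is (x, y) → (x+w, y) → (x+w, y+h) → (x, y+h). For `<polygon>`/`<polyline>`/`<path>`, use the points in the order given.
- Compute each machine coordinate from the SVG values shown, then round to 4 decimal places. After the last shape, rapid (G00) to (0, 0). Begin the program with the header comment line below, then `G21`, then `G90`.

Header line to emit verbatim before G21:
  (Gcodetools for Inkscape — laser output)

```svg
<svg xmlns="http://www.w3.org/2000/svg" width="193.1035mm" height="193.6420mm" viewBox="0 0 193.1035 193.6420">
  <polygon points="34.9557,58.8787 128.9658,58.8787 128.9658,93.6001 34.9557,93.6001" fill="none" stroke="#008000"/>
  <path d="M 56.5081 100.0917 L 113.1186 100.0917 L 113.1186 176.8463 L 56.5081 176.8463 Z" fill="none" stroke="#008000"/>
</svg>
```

1 u = 1 mm; y_m = 193.6420 − y.

[1] `<polygon>` rectangle, #008000→score S588 F2162: (34.9557,134.7633) → (128.9658,134.7633) → (128.9658,100.0419) → (34.9557,100.0419) → (34.9557,134.7633) (closed)

[2] `<path>` rectangle, #008000→score S588 F2162: (56.5081,93.5503) → (113.1186,93.5503) → (113.1186,16.7957) → (56.5081,16.7957) → (56.5081,93.5503) (closed)

(Gcodetools for Inkscape — laser output)
G21
G90
G00 X34.9557 Y134.7633
M3 S588
G1 X128.9658 Y134.7633 F2162
G1 X128.9658 Y100.0419
G1 X34.9557 Y100.0419
G1 X34.9557 Y134.7633
M5
G00 X56.5081 Y93.5503
M3 S588
G1 X113.1186 Y93.5503 F2162
G1 X113.1186 Y16.7957
G1 X56.5081 Y16.7957
G1 X56.5081 Y93.5503
M5
G00 X0.0000 Y0.0000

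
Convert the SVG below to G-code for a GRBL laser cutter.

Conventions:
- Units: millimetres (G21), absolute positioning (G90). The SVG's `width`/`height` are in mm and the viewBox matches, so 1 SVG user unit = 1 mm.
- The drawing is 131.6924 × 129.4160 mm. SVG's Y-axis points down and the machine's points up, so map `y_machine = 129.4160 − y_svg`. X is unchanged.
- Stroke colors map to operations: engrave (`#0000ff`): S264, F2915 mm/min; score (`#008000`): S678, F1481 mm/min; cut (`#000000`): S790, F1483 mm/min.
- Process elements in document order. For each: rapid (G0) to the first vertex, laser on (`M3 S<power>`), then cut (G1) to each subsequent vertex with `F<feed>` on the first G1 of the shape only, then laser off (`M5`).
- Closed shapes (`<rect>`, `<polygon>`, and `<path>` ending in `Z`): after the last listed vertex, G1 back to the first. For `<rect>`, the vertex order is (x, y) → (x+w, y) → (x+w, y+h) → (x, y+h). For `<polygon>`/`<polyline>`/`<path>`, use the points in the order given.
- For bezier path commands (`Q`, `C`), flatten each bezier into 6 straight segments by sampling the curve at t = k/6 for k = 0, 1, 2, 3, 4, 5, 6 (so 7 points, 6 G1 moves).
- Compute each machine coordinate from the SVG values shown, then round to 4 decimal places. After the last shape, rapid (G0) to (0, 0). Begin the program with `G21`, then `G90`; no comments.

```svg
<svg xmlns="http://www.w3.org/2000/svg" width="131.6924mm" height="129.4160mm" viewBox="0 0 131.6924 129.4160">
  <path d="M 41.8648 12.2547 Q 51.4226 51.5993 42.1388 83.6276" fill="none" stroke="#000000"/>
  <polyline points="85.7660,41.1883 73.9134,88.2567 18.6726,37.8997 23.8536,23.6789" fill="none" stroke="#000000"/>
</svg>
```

G21
G90
G0 X41.8648 Y117.1613
M3 S790
G1 X44.5274 Y104.2497 F1483
G1 X46.1432 Y91.7445
G1 X46.7122 Y79.6458
G1 X46.2345 Y67.9535
G1 X44.7100 Y56.6677
G1 X42.1388 Y45.7884
M5
G0 X85.7660 Y88.2277
M3 S790
G1 X73.9134 Y41.1593 F1483
G1 X18.6726 Y91.5163
G1 X23.8536 Y105.7371
M5
G0 X0.0000 Y0.0000

Since the viewBox matches the mm dimensions, user units are millimetres directly. The only transform is the Y-flip y_m = 129.4160 − y_svg.

Shape 1 is a quadratic bezier drawn with `<path>`. Its stroke #000000 means cut at S790, F1483. After flipping Y the toolpath is (41.8648,117.1613) → (44.5274,104.2497) → (46.1432,91.7445) → (46.7122,79.6458) → (46.2345,67.9535) → (44.7100,56.6677) → (42.1388,45.7884).

Shape 2 is a open polyline drawn with `<polyline>`. Its stroke #000000 means cut at S790, F1483. After flipping Y the toolpath is (85.7660,88.2277) → (73.9134,41.1593) → (18.6726,91.5163) → (23.8536,105.7371).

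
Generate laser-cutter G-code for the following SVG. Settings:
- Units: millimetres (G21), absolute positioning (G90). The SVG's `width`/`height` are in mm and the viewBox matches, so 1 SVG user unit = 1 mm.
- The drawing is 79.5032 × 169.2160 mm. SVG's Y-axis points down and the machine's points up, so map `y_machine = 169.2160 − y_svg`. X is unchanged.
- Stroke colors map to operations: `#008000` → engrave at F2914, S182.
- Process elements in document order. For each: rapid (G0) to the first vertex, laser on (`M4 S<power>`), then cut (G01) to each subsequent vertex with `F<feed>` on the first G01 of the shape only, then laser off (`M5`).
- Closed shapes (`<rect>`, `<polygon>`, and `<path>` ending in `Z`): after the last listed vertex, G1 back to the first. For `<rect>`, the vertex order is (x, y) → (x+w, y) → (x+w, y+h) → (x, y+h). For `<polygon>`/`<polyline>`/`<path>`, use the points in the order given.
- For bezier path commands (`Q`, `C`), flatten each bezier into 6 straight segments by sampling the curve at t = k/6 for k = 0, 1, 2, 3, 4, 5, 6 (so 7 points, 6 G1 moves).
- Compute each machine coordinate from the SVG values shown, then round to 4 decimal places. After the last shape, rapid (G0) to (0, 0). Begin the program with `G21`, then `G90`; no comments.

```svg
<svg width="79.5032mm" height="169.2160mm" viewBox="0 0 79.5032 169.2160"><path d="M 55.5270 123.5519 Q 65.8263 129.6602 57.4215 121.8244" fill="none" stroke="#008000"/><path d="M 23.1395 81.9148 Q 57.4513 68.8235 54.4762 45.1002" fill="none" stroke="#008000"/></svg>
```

1 u = 1 mm; y_m = 169.2160 − y.

[1] `<path>` quadratic bezier, #008000→engrave S182 F2914: (55.5270,45.6641) → (58.4405,44.0153) → (60.3150,43.1412) → (61.1503,43.0418) → (60.9465,43.7171) → (59.7035,45.1670) → (57.4215,47.3916)

[2] `<path>` quadratic bezier, #008000→engrave S182 F2914: (23.1395,87.3012) → (33.5410,91.9603) → (41.8710,97.2101) → (48.1296,103.0505) → (52.3166,109.4816) → (54.4322,116.5034) → (54.4762,124.1158)

G21
G90
G0 X55.5270 Y45.6641
M4 S182
G01 X58.4405 Y44.0153 F2914
G01 X60.3150 Y43.1412
G01 X61.1503 Y43.0418
G01 X60.9465 Y43.7171
G01 X59.7035 Y45.1670
G01 X57.4215 Y47.3916
M5
G0 X23.1395 Y87.3012
M4 S182
G01 X33.5410 Y91.9603 F2914
G01 X41.8710 Y97.2101
G01 X48.1296 Y103.0505
G01 X52.3166 Y109.4816
G01 X54.4322 Y116.5034
G01 X54.4762 Y124.1158
M5
G0 X0.0000 Y0.0000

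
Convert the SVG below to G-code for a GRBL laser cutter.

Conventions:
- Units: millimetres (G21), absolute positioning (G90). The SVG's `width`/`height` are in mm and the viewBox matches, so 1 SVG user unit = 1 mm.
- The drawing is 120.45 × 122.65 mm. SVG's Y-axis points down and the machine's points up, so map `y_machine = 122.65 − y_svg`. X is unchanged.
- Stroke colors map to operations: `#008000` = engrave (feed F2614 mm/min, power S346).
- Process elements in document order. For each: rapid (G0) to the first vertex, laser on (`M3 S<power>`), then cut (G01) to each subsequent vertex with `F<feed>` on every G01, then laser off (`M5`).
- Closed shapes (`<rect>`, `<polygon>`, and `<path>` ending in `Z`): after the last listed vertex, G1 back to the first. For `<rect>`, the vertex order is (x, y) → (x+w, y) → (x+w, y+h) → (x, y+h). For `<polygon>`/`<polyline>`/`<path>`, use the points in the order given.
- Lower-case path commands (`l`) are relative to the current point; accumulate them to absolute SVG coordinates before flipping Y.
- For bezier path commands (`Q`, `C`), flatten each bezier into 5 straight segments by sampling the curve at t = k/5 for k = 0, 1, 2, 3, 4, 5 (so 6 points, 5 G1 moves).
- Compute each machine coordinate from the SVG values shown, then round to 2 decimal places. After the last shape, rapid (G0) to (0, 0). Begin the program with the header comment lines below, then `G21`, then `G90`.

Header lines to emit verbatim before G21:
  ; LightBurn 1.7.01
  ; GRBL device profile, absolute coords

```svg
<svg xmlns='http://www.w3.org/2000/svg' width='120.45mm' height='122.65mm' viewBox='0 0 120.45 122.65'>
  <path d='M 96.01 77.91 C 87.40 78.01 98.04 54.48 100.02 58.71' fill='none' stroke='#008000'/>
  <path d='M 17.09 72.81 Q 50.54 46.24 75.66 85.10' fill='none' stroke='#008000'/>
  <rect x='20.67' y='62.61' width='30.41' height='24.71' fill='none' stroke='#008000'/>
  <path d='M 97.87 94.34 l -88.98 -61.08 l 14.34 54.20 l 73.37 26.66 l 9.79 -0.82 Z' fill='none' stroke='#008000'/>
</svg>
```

Since the viewBox matches the mm dimensions, user units are millimetres directly. The only transform is the Y-flip y_m = 122.65 − y_svg.

Shape 1 is a cubic bezier drawn with `<path>`. Its stroke #008000 means engrave at S346, F2614. After flipping Y the toolpath is (96.01,44.74) → (92.93,47.10) → (93.13,52.67) → (95.27,58.98) → (98.02,63.56) → (100.02,63.94).

Shape 2 is a quadratic bezier drawn with `<path>`. Its stroke #008000 means engrave at S346, F2614. After flipping Y the toolpath is (17.09,49.84) → (30.14,57.85) → (42.52,60.63) → (54.23,58.17) → (65.28,50.48) → (75.66,37.55).

Shape 3 is a rectangle drawn with `<rect>`. Its stroke #008000 means engrave at S346, F2614. After flipping Y the toolpath is (20.67,60.04) → (51.08,60.04) → (51.08,35.33) → (20.67,35.33) → (20.67,60.04), returning to the start.

Shape 4 is a closed polygon drawn with `<path>`. Its stroke #008000 means engrave at S346, F2614. After flipping Y the toolpath is (97.87,28.31) → (8.89,89.39) → (23.23,35.19) → (96.60,8.53) → (106.39,9.35) → (97.87,28.31), returning to the start.

; LightBurn 1.7.01
; GRBL device profile, absolute coords
G21
G90
G0 X96.01 Y44.74
M3 S346
G01 X92.93 Y47.10 F2614
G01 X93.13 Y52.67 F2614
G01 X95.27 Y58.98 F2614
G01 X98.02 Y63.56 F2614
G01 X100.02 Y63.94 F2614
M5
G0 X17.09 Y49.84
M3 S346
G01 X30.14 Y57.85 F2614
G01 X42.52 Y60.63 F2614
G01 X54.23 Y58.17 F2614
G01 X65.28 Y50.48 F2614
G01 X75.66 Y37.55 F2614
M5
G0 X20.67 Y60.04
M3 S346
G01 X51.08 Y60.04 F2614
G01 X51.08 Y35.33 F2614
G01 X20.67 Y35.33 F2614
G01 X20.67 Y60.04 F2614
M5
G0 X97.87 Y28.31
M3 S346
G01 X8.89 Y89.39 F2614
G01 X23.23 Y35.19 F2614
G01 X96.60 Y8.53 F2614
G01 X106.39 Y9.35 F2614
G01 X97.87 Y28.31 F2614
M5
G0 X0.00 Y0.00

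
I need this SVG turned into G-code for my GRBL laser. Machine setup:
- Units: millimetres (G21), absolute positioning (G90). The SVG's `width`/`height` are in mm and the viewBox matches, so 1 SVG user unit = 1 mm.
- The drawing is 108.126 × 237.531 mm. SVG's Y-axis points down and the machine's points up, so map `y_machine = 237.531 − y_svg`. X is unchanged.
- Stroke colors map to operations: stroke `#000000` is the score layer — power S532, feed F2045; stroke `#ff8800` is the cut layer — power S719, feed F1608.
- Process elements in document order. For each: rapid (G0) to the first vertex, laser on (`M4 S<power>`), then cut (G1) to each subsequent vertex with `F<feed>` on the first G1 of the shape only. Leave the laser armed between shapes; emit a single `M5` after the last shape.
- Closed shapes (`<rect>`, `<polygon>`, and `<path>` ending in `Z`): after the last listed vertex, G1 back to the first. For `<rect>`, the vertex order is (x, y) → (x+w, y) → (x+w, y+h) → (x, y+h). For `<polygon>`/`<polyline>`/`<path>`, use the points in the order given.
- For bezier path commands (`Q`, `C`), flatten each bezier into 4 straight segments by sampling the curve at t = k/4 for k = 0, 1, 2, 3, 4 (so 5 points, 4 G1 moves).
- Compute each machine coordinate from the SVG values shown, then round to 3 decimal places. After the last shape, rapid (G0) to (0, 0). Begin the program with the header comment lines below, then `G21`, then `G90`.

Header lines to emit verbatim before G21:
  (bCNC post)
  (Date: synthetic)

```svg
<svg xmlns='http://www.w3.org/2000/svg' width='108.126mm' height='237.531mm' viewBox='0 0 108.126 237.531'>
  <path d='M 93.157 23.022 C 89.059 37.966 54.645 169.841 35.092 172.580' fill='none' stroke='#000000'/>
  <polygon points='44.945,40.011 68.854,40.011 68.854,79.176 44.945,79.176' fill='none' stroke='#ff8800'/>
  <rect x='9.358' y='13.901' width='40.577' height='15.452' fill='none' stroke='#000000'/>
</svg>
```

viewBox `0 0 108.126 237.531` with mm width/height → 1 unit = 1 mm. Flip: y_m = 237.531 − y_svg.

**Shape 1** — `<path>` cubic bezier, stroke `#000000` → score (S532, F2045). Control points (SVG): P0=(93.157,23.022), P1=(89.059,37.966), P2=(54.645,169.841), P3=(35.092,172.580); sampled at t=k/4. Machine vertices: (93.157,214.509) → (85.105,185.221) → (69.920,135.153) → (51.837,87.373) → (35.092,64.951). Open path.

**Shape 2** — `<polygon>` rectangle, stroke `#ff8800` → cut (S719, F1608). Machine vertices: (44.945,197.520) → (68.854,197.520) → (68.854,158.355) → (44.945,158.355) → (44.945,197.520). Closed: final G1 returns to the first vertex.

**Shape 3** — `<rect>` rectangle, stroke `#000000` → score (S532, F2045). Machine vertices: (9.358,223.630) → (49.935,223.630) → (49.935,208.178) → (9.358,208.178) → (9.358,223.630). Closed: final G1 returns to the first vertex.

(bCNC post)
(Date: synthetic)
G21
G90
G0 X93.157 Y214.509
M4 S532
G1 X85.105 Y185.221 F2045
G1 X69.920 Y135.153
G1 X51.837 Y87.373
G1 X35.092 Y64.951
G0 X44.945 Y197.520
M4 S719
G1 X68.854 Y197.520 F1608
G1 X68.854 Y158.355
G1 X44.945 Y158.355
G1 X44.945 Y197.520
G0 X9.358 Y223.630
M4 S532
G1 X49.935 Y223.630 F2045
G1 X49.935 Y208.178
G1 X9.358 Y208.178
G1 X9.358 Y223.630
M5
G0 X0.000 Y0.000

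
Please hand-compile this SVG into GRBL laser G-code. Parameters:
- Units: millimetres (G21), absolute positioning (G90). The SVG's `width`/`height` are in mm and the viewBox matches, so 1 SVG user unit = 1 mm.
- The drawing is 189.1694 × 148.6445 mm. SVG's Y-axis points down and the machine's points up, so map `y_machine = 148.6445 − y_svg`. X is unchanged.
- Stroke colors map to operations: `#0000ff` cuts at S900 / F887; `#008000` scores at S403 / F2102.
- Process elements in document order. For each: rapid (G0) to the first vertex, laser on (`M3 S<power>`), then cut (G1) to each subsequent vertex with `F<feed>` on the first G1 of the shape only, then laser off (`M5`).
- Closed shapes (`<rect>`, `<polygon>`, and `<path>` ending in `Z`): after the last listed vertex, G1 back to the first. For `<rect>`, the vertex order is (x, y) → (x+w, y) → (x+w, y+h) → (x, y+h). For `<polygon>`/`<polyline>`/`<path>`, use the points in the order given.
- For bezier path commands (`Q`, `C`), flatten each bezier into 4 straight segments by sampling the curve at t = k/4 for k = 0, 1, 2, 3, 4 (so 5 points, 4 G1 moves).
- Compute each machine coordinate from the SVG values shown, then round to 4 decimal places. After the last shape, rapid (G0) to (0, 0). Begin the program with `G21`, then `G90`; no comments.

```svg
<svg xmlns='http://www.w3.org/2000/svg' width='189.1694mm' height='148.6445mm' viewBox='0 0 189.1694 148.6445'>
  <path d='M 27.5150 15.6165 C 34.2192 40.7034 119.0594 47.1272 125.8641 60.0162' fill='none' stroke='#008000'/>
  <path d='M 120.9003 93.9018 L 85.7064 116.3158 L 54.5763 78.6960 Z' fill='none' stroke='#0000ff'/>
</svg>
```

1 u = 1 mm; y_m = 148.6445 − y.

[1] `<path>` cubic bezier, #008000→score S403 F2102: (27.5150,133.0280) → (44.7535,117.3195) → (76.6519,106.2539) → (108.5691,97.4755) → (125.8641,88.6283)

[2] `<path>` closed polygon, #0000ff→cut S900 F887: (120.9003,54.7427) → (85.7064,32.3287) → (54.5763,69.9485) → (120.9003,54.7427) (closed)

G21
G90
G0 X27.5150 Y133.0280
M3 S403
G1 X44.7535 Y117.3195 F2102
G1 X76.6519 Y106.2539
G1 X108.5691 Y97.4755
G1 X125.8641 Y88.6283
M5
G0 X120.9003 Y54.7427
M3 S900
G1 X85.7064 Y32.3287 F887
G1 X54.5763 Y69.9485
G1 X120.9003 Y54.7427
M5
G0 X0.0000 Y0.0000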